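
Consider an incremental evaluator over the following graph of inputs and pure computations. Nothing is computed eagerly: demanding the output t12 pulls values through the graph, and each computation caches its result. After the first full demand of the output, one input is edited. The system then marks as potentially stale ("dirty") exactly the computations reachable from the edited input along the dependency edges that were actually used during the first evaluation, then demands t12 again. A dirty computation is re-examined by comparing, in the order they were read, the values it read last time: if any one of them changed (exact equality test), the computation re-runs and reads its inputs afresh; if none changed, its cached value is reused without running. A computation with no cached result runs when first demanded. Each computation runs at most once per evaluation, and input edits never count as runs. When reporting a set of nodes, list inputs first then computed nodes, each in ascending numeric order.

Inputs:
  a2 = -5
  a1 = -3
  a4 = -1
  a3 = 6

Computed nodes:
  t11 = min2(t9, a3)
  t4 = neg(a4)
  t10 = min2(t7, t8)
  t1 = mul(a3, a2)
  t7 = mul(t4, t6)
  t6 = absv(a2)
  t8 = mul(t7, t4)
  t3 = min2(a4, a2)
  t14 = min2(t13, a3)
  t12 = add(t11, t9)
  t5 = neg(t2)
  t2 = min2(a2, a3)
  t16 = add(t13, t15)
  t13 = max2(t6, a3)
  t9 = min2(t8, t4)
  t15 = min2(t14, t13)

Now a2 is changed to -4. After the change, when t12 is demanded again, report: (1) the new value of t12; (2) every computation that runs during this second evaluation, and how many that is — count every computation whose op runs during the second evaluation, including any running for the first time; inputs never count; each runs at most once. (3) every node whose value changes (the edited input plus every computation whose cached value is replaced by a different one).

t12 now evaluates to 2.
Run set: t6, t7, t8, t9 (4 run).
Changed values: a2, t6, t7, t8.
The important point: t9 recomputes to an identical value, and the output ends up unchanged.

Initial pass — values computed on the first demand:
  t4 = neg(-1) = 1
  t6 = absv(-5) = 5
  t7 = mul(1, 5) = 5
  t8 = mul(5, 1) = 5
  t9 = min2(5, 1) = 1
  t11 = min2(1, 6) = 1
  t12 = add(1, 1) = 2

Second demand — change propagation:
  t6: re-runs because a2 -5->-4; new result 4.
  t7: re-runs because t6 5->4; new result 4.
  t8: re-runs because t7 5->4; new result 4.
  t9: re-runs because t8 5->4; new result 1 (unchanged).
  t11: re-examined; everything it read last time is the same (t9 unchanged, a3 unchanged) — cache 1 kept, no run.
  t12: re-examined; everything it read last time is the same (t11 unchanged, t9 unchanged) — cache 2 kept, no run.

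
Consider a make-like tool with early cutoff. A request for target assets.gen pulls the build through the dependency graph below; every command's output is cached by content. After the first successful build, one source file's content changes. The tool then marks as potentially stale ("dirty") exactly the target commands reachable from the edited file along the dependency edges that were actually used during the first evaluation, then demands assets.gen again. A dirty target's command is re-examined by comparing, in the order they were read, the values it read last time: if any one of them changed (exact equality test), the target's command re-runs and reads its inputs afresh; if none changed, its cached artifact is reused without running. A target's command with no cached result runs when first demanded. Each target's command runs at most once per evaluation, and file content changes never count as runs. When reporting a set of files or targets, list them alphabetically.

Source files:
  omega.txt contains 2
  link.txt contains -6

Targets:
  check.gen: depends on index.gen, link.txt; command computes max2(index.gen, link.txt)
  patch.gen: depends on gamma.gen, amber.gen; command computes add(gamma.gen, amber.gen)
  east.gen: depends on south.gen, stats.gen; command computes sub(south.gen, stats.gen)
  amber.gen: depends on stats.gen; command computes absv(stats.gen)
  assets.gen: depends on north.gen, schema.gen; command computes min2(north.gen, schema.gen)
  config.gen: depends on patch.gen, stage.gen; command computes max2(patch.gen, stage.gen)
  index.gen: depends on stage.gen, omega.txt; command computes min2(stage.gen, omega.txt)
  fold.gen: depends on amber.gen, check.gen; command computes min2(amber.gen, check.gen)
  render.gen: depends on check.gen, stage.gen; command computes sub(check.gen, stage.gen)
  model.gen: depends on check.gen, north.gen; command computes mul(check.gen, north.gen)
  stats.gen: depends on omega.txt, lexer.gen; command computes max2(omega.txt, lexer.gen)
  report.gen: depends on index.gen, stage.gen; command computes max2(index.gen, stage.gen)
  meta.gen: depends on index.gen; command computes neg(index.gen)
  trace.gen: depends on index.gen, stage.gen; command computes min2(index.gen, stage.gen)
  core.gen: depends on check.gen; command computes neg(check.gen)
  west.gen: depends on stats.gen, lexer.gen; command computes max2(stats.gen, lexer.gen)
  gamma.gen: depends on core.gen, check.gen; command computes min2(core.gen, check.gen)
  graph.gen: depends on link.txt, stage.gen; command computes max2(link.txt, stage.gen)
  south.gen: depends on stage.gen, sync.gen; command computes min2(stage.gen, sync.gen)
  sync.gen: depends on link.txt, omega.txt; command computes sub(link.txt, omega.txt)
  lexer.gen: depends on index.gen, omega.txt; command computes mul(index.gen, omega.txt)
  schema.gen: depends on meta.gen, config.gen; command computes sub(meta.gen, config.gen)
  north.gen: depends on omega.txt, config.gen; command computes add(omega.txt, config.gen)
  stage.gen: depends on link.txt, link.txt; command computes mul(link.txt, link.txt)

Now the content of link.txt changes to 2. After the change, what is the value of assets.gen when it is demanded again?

First demand of the output computes:
  stage.gen = mul(-6, -6) = 36
  index.gen = min2(36, 2) = 2
  check.gen = max2(2, -6) = 2
  core.gen = neg(2) = -2
  gamma.gen = min2(-2, 2) = -2
  lexer.gen = mul(2, 2) = 4
  meta.gen = neg(2) = -2
  stats.gen = max2(2, 4) = 4
  amber.gen = absv(4) = 4
  patch.gen = add(-2, 4) = 2
  config.gen = max2(2, 36) = 36
  north.gen = add(2, 36) = 38
  schema.gen = sub(-2, 36) = -38
  assets.gen = min2(38, -38) = -38

After the edit, cleaning proceeds:
  stage.gen: a read changed (link.txt -6->2; link.txt -6->2) — executes, giving 4.
  index.gen: a read changed (stage.gen 36->4) — executes, giving 2 — identical to its old value.
  check.gen: a read changed (link.txt -6->2) — executes, giving 2 — identical to its old value.
  core.gen: dirty, but its reads are unchanged (check.gen unchanged); cached -2 stands.
  gamma.gen: dirty, but its reads are unchanged (core.gen unchanged, check.gen unchanged); cached -2 stands.
  lexer.gen: dirty, but its reads are unchanged (index.gen unchanged, omega.txt unchanged); cached 4 stands.
  meta.gen: dirty, but its reads are unchanged (index.gen unchanged); cached -2 stands.
  stats.gen: dirty, but its reads are unchanged (omega.txt unchanged, lexer.gen unchanged); cached 4 stands.
  amber.gen: dirty, but its reads are unchanged (stats.gen unchanged); cached 4 stands.
  patch.gen: dirty, but its reads are unchanged (gamma.gen unchanged, amber.gen unchanged); cached 2 stands.
  config.gen: a read changed (stage.gen 36->4) — executes, giving 4.
  north.gen: a read changed (config.gen 36->4) — executes, giving 6.
  schema.gen: a read changed (config.gen 36->4) — executes, giving -6.
  assets.gen: a read changed (north.gen 38->6; schema.gen -38->-6) — executes, giving -6.

Note where the cutoff bites: lexer.gen is checked, finds nothing changed, and keeps its cache.

Demanding assets.gen again yields -6.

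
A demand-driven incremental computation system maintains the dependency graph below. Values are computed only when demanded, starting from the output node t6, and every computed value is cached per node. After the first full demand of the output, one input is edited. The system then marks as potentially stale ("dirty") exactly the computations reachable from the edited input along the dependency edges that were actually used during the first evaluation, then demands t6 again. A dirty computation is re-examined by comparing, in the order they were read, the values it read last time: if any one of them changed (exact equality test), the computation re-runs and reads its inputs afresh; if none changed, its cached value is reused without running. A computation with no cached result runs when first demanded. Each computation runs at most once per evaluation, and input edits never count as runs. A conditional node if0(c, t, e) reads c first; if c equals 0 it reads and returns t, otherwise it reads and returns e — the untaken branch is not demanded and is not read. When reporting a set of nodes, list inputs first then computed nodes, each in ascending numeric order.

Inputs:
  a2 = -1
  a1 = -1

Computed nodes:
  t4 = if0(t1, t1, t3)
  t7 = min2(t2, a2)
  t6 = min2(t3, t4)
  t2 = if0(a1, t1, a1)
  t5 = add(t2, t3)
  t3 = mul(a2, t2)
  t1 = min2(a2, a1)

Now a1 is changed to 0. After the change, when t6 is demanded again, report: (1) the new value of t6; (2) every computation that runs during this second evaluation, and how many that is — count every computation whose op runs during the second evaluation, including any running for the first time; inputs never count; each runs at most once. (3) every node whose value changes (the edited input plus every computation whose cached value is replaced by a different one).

First evaluation (everything demanded from the output):
  t1 = min2(-1, -1) = -1
  t2 = if0(a1=-1 -> else branch a1) = -1
  t3 = mul(-1, -1) = 1
  t4 = if0(t1=-1 -> else branch t3) = 1
  t6 = min2(1, 1) = 1

Propagation after the edit:
  t1: runs — a1 -1->0; result -1 (same value as before).
  t2: runs — a1 -1->0; a1 -1->0; result -1 (same value as before).
  t3: checked — values it read are unchanged (a2 unchanged, t2 unchanged); reused cached 1 without running.
  t4: checked — values it read are unchanged (t1 unchanged, t3 unchanged); reused cached 1 without running.
  t6: checked — values it read are unchanged (t3 unchanged, t4 unchanged); reused cached 1 without running.

Key observation: the cutoff stops propagation at t3 — its inputs' values are unchanged, so it reuses its cache.

New value of t6: 1.
Computations that run: t1, t2 — 2 in total.
Values that change: a1.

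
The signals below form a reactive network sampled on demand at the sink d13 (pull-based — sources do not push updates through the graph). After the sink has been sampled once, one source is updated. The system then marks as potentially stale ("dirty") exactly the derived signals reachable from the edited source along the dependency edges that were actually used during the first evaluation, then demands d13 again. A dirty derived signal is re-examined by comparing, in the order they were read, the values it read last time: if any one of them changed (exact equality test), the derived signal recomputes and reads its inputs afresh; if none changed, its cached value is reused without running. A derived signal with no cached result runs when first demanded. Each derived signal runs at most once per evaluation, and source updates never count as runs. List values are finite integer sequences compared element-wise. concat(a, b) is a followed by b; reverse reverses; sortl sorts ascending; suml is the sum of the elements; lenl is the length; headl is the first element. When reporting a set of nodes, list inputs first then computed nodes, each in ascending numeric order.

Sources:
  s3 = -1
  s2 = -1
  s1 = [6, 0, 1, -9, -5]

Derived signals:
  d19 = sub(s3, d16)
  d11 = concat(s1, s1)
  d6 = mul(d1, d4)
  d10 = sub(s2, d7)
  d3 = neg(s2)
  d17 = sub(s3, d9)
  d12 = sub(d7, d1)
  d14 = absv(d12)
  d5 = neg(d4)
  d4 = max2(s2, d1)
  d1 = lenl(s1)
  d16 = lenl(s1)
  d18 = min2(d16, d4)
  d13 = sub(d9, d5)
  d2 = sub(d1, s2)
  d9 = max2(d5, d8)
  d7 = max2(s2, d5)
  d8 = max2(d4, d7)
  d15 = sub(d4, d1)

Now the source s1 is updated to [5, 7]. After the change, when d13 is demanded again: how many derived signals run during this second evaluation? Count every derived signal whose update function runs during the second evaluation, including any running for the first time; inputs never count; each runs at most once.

Initial pass — values computed on the first demand:
  d1 = lenl([6, 0, 1, -9, -5]) = 5
  d4 = max2(-1, 5) = 5
  d5 = neg(5) = -5
  d7 = max2(-1, -5) = -1
  d8 = max2(5, -1) = 5
  d9 = max2(-5, 5) = 5
  d13 = sub(5, -5) = 10

Second demand — change propagation:
  d1: re-runs because s1 [6, 0, 1, -9, -5]->[5, 7]; new result 2.
  d4: re-runs because d1 5->2; new result 2.
  d5: re-runs because d4 5->2; new result -2.
  d7: re-runs because d5 -5->-2; new result -1 (unchanged).
  d8: re-runs because d4 5->2; new result 2.
  d9: re-runs because d5 -5->-2; d8 5->2; new result 2.
  d13: re-runs because d9 5->2; d5 -5->-2; new result 4.

Run set: d1, d4, d5, d7, d8, d9, d13 (7 run).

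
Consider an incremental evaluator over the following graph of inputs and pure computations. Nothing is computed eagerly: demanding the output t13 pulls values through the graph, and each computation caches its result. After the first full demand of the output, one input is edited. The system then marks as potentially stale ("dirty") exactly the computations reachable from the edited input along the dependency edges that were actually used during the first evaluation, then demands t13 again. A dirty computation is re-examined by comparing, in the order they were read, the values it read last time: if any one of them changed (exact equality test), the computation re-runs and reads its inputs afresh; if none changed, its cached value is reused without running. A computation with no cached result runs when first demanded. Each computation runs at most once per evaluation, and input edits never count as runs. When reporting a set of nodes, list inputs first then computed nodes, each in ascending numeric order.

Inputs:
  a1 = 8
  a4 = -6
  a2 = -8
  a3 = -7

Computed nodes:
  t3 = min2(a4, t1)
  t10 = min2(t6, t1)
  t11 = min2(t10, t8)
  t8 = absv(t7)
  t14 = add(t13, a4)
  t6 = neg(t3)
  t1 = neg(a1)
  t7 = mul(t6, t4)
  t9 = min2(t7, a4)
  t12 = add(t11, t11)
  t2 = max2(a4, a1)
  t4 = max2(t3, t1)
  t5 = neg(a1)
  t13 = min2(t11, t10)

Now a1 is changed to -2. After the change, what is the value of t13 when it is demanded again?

Initial pass — values computed on the first demand:
  t1 = neg(8) = -8
  t3 = min2(-6, -8) = -8
  t4 = max2(-8, -8) = -8
  t6 = neg(-8) = 8
  t7 = mul(8, -8) = -64
  t8 = absv(-64) = 64
  t10 = min2(8, -8) = -8
  t11 = min2(-8, 64) = -8
  t13 = min2(-8, -8) = -8

Second demand — change propagation:
  t1: re-runs because a1 8->-2; new result 2.
  t3: re-runs because t1 -8->2; new result -6.
  t4: re-runs because t3 -8->-6; t1 -8->2; new result 2.
  t6: re-runs because t3 -8->-6; new result 6.
  t7: re-runs because t6 8->6; t4 -8->2; new result 12.
  t8: re-runs because t7 -64->12; new result 12.
  t10: re-runs because t6 8->6; t1 -8->2; new result 2.
  t11: re-runs because t10 -8->2; t8 64->12; new result 2.
  t13: re-runs because t11 -8->2; t10 -8->2; new result 2.

t13 now evaluates to 2.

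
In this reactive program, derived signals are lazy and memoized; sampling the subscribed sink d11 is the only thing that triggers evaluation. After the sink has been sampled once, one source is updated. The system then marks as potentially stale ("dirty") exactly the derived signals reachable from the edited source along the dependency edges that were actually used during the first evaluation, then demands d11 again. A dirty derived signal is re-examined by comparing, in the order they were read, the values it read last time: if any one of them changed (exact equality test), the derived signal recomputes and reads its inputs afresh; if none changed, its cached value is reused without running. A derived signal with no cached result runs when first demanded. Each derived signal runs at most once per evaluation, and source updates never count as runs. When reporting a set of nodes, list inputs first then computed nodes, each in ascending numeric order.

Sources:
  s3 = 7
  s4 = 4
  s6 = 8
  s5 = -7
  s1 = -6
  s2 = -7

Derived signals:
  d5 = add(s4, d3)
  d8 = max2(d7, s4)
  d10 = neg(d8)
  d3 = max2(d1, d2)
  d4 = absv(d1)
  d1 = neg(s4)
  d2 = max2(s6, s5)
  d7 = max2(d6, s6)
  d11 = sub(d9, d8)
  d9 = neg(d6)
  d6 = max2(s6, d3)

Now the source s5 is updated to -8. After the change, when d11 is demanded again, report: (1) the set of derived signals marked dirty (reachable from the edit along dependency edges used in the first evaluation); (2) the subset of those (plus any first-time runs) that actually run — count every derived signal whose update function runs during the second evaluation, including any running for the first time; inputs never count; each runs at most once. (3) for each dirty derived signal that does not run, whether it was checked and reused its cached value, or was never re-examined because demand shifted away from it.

First demand of the output computes:
  d1 = neg(4) = -4
  d2 = max2(8, -7) = 8
  d3 = max2(-4, 8) = 8
  d6 = max2(8, 8) = 8
  d7 = max2(8, 8) = 8
  d8 = max2(8, 4) = 8
  d9 = neg(8) = -8
  d11 = sub(-8, 8) = -16

After the edit, cleaning proceeds:
  d2: a read changed (s5 -7->-8) — executes, giving 8 — identical to its old value.
  d3: dirty, but its reads are unchanged (d1 unchanged, d2 unchanged); cached 8 stands.
  d6: dirty, but its reads are unchanged (s6 unchanged, d3 unchanged); cached 8 stands.
  d7: dirty, but its reads are unchanged (d6 unchanged, s6 unchanged); cached 8 stands.
  d8: dirty, but its reads are unchanged (d7 unchanged, s4 unchanged); cached 8 stands.
  d9: dirty, but its reads are unchanged (d6 unchanged); cached -8 stands.
  d11: dirty, but its reads are unchanged (d9 unchanged, d8 unchanged); cached -16 stands.

Note the absorption at d2: it re-runs yet its value is the same, leaving the output's value untouched.

The edit dirties: d2, d3, d6, d7, d8, d9, d11.
1 derived signals run: d2.
Cache hits after checking: d3, d6, d7, d8, d9, d11.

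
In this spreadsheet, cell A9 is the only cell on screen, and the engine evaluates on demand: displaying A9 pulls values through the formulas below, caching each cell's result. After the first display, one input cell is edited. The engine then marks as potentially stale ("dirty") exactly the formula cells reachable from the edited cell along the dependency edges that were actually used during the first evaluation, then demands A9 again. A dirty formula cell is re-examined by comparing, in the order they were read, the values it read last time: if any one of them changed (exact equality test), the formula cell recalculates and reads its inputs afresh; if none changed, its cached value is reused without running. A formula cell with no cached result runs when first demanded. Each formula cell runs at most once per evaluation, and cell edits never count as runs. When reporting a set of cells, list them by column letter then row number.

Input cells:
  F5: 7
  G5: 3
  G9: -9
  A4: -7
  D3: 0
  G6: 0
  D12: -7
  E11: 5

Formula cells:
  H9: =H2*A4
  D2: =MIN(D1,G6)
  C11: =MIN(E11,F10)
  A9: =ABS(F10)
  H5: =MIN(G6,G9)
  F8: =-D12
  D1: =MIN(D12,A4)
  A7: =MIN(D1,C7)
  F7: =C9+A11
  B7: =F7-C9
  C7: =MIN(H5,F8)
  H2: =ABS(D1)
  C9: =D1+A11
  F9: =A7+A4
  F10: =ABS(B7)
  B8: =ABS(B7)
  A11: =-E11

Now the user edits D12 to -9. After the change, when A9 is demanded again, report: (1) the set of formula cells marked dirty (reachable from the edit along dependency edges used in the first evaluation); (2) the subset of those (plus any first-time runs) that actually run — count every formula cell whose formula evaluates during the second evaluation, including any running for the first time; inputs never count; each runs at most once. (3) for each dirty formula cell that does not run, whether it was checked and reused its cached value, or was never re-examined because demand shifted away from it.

Dirty set: A9, B7, C9, D1, F7, F10.
Run set: B7, C9, D1, F7 (4 run).
Re-examined without running (cache reused): A9, F10.
The important point: B7 recomputes to an identical value, and the output ends up unchanged.

Initial pass — values computed on the first demand:
  A11 = -(5) = -5
  D1 = MIN(-7, -7) = -7
  C9 = -7 + -5 = -12
  F7 = -12 + -5 = -17
  B7 = -17 - -12 = -5
  F10 = ABS(-5) = 5
  A9 = ABS(5) = 5

Second demand — change propagation:
  D1: re-runs because D12 -7->-9; new result -9.
  C9: re-runs because D1 -7->-9; new result -14.
  F7: re-runs because C9 -12->-14; new result -19.
  B7: re-runs because F7 -17->-19; C9 -12->-14; new result -5 (unchanged).
  F10: re-examined; everything it read last time is the same (B7 unchanged) — cache 5 kept, no run.
  A9: re-examined; everything it read last time is the same (F10 unchanged) — cache 5 kept, no run.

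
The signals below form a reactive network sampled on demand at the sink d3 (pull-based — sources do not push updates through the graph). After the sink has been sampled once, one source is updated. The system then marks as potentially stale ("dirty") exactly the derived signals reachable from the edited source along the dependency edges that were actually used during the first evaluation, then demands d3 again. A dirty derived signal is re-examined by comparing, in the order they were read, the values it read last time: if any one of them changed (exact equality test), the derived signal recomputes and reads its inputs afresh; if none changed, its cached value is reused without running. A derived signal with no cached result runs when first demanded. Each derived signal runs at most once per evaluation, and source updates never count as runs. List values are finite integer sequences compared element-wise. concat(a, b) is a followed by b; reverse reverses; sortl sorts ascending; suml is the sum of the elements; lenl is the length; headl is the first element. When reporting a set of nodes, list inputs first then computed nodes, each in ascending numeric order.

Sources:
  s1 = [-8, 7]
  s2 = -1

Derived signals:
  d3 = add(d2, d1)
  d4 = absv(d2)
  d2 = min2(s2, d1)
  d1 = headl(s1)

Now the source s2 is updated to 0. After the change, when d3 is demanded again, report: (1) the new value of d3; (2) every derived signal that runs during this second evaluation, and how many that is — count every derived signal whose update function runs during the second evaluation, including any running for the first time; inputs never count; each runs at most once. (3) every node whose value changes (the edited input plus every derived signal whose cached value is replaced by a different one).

Initial pass — values computed on the first demand:
  d1 = headl([-8, 7]) = -8
  d2 = min2(-1, -8) = -8
  d3 = add(-8, -8) = -16

Second demand — change propagation:
  d2: re-runs because s2 -1->0; new result -8 (unchanged).
  d3: re-examined; everything it read last time is the same (d2 unchanged, d1 unchanged) — cache -16 kept, no run.

The important point: d2 recomputes to an identical value, and the output ends up unchanged.

d3 now evaluates to -16.
Run set: d2 (1 run).
Changed values: s2.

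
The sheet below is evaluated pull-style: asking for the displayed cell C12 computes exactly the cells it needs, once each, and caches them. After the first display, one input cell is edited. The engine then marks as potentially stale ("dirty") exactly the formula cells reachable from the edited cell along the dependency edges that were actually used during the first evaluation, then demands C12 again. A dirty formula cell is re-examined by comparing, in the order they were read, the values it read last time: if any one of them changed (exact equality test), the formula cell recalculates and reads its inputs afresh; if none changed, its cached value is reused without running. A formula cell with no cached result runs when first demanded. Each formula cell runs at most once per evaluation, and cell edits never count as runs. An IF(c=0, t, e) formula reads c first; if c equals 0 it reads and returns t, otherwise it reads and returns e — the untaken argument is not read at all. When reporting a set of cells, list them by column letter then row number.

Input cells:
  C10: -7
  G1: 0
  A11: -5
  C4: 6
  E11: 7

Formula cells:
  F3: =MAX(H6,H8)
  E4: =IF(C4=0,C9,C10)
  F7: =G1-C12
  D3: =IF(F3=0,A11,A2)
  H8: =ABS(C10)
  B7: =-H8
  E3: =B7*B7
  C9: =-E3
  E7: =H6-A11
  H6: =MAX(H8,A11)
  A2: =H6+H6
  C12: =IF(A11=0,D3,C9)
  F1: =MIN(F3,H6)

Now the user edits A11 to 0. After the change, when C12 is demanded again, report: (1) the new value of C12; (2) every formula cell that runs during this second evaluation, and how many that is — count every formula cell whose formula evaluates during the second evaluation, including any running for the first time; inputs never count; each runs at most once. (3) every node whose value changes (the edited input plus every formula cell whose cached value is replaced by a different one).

First demand of the output computes:
  H8 = ABS(-7) = 7
  B7 = -(7) = -7
  E3 = -7 * -7 = 49
  C9 = -(49) = -49
  C12 = IF(A11=0: A11=-5 -> else branch C9) = -49

After the edit, cleaning proceeds:
  H6: had never run; runs now, result 7.
  A2: had never run; runs now, result 14.
  F3: had never run; runs now, result 7.
  D3: had never run; runs now, result 14.
  C12: a read changed (A11 -5->0) — executes, giving 14.

Note the branch switch — A2, D3, F3, H6 had no cache and run now for the first time.

Demanding C12 again yields 14.
5 formula cells run: A2, C12, D3, F3, H6.
The nodes whose values change: A11, C12.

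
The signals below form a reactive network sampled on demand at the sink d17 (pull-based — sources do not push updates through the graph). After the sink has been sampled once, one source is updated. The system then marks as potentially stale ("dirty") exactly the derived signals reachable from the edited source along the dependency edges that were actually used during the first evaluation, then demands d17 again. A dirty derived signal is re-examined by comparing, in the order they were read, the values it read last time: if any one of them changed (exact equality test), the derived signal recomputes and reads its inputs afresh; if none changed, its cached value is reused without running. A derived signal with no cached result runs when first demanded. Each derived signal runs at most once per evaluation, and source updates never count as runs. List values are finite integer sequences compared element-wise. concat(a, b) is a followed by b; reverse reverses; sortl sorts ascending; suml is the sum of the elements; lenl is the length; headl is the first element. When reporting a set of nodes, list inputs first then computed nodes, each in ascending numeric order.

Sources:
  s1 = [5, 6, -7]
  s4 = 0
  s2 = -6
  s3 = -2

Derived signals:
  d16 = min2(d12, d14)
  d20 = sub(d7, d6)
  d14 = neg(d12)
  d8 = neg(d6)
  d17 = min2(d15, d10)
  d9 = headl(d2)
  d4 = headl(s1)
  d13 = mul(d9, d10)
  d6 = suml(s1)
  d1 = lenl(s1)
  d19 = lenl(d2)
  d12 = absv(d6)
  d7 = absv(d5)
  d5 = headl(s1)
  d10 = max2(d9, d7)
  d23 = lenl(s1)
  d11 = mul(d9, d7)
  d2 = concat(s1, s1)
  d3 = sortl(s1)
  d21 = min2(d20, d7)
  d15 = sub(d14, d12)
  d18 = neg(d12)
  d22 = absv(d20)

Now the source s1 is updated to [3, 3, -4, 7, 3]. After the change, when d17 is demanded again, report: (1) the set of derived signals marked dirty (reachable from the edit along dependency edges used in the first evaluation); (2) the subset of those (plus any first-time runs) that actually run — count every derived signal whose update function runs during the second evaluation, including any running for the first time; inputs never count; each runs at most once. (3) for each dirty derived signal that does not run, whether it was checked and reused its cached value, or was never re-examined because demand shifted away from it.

Dirty set: d2, d5, d6, d7, d9, d10, d12, d14, d15, d17.
Run set: d2, d5, d6, d7, d9, d10, d12, d14, d15, d17 (10 run).
All dirty derived signals ended up running.

Initial pass — values computed on the first demand:
  d2 = concat([5, 6, -7], [5, 6, -7]) = [5, 6, -7, 5, 6, -7]
  d5 = headl([5, 6, -7]) = 5
  d6 = suml([5, 6, -7]) = 4
  d7 = absv(5) = 5
  d9 = headl([5, 6, -7, 5, 6, -7]) = 5
  d10 = max2(5, 5) = 5
  d12 = absv(4) = 4
  d14 = neg(4) = -4
  d15 = sub(-4, 4) = -8
  d17 = min2(-8, 5) = -8

Second demand — change propagation:
  d2: re-runs because s1 [5, 6, -7]->[3, 3, -4, 7, 3]; s1 [5, 6, -7]->[3, 3, -4, 7, 3]; new result [3, 3, -4, 7, 3, 3, 3, -4, 7, 3].
  d5: re-runs because s1 [5, 6, -7]->[3, 3, -4, 7, 3]; new result 3.
  d6: re-runs because s1 [5, 6, -7]->[3, 3, -4, 7, 3]; new result 12.
  d7: re-runs because d5 5->3; new result 3.
  d9: re-runs because d2 [5, 6, -7, 5, 6, -7]->[3, 3, -4, 7, 3, 3, 3, -4, 7, 3]; new result 3.
  d10: re-runs because d9 5->3; d7 5->3; new result 3.
  d12: re-runs because d6 4->12; new result 12.
  d14: re-runs because d12 4->12; new result -12.
  d15: re-runs because d14 -4->-12; d12 4->12; new result -24.
  d17: re-runs because d15 -8->-24; d10 5->3; new result -24.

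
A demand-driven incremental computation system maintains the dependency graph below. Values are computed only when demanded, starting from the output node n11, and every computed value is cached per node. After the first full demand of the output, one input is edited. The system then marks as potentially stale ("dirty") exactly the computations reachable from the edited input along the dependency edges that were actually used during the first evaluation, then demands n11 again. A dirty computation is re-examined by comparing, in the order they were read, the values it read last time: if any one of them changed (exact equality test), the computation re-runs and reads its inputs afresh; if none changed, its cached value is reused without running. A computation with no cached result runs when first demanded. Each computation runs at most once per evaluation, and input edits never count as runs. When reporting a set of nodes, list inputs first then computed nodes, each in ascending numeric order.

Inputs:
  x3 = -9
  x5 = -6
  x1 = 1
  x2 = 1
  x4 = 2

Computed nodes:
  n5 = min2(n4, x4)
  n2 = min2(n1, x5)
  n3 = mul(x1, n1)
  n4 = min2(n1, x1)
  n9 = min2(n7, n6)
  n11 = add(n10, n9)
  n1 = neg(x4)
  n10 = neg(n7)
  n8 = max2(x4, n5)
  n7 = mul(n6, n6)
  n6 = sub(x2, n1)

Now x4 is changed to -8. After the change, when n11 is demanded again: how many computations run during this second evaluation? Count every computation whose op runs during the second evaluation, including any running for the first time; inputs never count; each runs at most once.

Computations that run: n1, n6, n7, n9, n10, n11 — 6 in total.

First evaluation (everything demanded from the output):
  n1 = neg(2) = -2
  n6 = sub(1, -2) = 3
  n7 = mul(3, 3) = 9
  n9 = min2(9, 3) = 3
  n10 = neg(9) = -9
  n11 = add(-9, 3) = -6

Propagation after the edit:
  n1: runs — x4 2->-8; result 8.
  n6: runs — n1 -2->8; result -7.
  n7: runs — n6 3->-7; n6 3->-7; result 49.
  n9: runs — n7 9->49; n6 3->-7; result -7.
  n10: runs — n7 9->49; result -49.
  n11: runs — n10 -9->-49; n9 3->-7; result -56.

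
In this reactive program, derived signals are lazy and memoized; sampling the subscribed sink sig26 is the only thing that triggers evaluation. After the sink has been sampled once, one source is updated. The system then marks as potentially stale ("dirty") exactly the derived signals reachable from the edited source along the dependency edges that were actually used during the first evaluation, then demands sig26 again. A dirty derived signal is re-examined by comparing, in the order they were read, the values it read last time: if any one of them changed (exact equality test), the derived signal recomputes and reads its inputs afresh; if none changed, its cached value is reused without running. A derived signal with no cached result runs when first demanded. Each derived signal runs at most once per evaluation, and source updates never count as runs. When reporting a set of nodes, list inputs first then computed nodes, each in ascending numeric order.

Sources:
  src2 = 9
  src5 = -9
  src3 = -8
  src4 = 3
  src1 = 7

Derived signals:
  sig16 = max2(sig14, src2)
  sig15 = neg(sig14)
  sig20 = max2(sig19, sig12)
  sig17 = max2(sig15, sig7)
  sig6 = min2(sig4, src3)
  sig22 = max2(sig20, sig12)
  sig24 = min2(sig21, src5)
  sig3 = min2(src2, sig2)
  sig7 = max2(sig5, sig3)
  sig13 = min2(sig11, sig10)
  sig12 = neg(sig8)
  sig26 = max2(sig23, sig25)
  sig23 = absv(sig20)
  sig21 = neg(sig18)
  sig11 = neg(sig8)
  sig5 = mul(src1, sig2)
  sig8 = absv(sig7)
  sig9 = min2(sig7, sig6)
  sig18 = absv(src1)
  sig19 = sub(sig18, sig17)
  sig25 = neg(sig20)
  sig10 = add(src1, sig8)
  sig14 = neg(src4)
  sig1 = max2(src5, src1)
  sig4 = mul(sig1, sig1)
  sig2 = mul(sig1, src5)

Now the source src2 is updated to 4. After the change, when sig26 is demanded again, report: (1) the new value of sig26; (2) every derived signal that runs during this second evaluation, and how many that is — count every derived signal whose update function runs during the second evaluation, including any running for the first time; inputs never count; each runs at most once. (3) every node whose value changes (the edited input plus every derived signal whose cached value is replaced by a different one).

Demanding sig26 again yields 4.
1 derived signals run: sig3.
The nodes whose values change: src2.
Note the absorption at sig3: it re-runs yet its value is the same, leaving the output's value untouched.

First demand of the output computes:
  sig1 = max2(-9, 7) = 7
  sig2 = mul(7, -9) = -63
  sig3 = min2(9, -63) = -63
  sig5 = mul(7, -63) = -441
  sig7 = max2(-441, -63) = -63
  sig8 = absv(-63) = 63
  sig12 = neg(63) = -63
  sig14 = neg(3) = -3
  sig15 = neg(-3) = 3
  sig17 = max2(3, -63) = 3
  sig18 = absv(7) = 7
  sig19 = sub(7, 3) = 4
  sig20 = max2(4, -63) = 4
  sig23 = absv(4) = 4
  sig25 = neg(4) = -4
  sig26 = max2(4, -4) = 4

After the edit, cleaning proceeds:
  sig3: a read changed (src2 9->4) — executes, giving -63 — identical to its old value.
  sig7: dirty, but its reads are unchanged (sig5 unchanged, sig3 unchanged); cached -63 stands.
  sig8: dirty, but its reads are unchanged (sig7 unchanged); cached 63 stands.
  sig12: dirty, but its reads are unchanged (sig8 unchanged); cached -63 stands.
  sig17: dirty, but its reads are unchanged (sig15 unchanged, sig7 unchanged); cached 3 stands.
  sig19: dirty, but its reads are unchanged (sig18 unchanged, sig17 unchanged); cached 4 stands.
  sig20: dirty, but its reads are unchanged (sig19 unchanged, sig12 unchanged); cached 4 stands.
  sig23: dirty, but its reads are unchanged (sig20 unchanged); cached 4 stands.
  sig25: dirty, but its reads are unchanged (sig20 unchanged); cached -4 stands.
  sig26: dirty, but its reads are unchanged (sig23 unchanged, sig25 unchanged); cached 4 stands.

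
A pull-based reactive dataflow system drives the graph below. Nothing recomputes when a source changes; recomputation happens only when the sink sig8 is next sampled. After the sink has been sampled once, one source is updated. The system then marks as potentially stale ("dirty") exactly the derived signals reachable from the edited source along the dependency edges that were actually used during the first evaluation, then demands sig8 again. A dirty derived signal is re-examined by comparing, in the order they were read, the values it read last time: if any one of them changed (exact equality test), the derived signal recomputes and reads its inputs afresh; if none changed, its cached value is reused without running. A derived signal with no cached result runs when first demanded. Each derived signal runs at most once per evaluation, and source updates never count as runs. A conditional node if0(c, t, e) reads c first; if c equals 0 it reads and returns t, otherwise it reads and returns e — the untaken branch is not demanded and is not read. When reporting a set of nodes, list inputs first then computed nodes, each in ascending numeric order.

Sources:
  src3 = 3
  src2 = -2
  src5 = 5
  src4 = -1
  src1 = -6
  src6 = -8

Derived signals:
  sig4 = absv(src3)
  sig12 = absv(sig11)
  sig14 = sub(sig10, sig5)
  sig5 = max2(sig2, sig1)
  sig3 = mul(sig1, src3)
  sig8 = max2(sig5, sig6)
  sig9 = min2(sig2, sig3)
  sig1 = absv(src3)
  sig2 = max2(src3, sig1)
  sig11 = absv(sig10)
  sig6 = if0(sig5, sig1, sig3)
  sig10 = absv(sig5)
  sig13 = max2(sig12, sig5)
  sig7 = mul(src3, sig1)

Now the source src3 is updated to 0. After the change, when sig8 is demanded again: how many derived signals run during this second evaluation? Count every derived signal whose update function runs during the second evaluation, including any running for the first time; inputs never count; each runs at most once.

Derived signals that run: sig1, sig2, sig5, sig6, sig8 — 5 in total.
Key observation: a condition flipped, so demand moved to the other branch — sig3 is never re-examined.

First evaluation (everything demanded from the output):
  sig1 = absv(3) = 3
  sig2 = max2(3, 3) = 3
  sig3 = mul(3, 3) = 9
  sig5 = max2(3, 3) = 3
  sig6 = if0(sig5=3 -> else branch sig3) = 9
  sig8 = max2(3, 9) = 9

Propagation after the edit:
  sig1: runs — src3 3->0; result 0.
  sig2: runs — src3 3->0; sig1 3->0; result 0.
  sig3: marked dirty but never re-examined — demand shifted away from it.
  sig5: runs — sig2 3->0; sig1 3->0; result 0.
  sig6: runs — sig5 3->0; result 0.
  sig8: runs — sig5 3->0; sig6 9->0; result 0.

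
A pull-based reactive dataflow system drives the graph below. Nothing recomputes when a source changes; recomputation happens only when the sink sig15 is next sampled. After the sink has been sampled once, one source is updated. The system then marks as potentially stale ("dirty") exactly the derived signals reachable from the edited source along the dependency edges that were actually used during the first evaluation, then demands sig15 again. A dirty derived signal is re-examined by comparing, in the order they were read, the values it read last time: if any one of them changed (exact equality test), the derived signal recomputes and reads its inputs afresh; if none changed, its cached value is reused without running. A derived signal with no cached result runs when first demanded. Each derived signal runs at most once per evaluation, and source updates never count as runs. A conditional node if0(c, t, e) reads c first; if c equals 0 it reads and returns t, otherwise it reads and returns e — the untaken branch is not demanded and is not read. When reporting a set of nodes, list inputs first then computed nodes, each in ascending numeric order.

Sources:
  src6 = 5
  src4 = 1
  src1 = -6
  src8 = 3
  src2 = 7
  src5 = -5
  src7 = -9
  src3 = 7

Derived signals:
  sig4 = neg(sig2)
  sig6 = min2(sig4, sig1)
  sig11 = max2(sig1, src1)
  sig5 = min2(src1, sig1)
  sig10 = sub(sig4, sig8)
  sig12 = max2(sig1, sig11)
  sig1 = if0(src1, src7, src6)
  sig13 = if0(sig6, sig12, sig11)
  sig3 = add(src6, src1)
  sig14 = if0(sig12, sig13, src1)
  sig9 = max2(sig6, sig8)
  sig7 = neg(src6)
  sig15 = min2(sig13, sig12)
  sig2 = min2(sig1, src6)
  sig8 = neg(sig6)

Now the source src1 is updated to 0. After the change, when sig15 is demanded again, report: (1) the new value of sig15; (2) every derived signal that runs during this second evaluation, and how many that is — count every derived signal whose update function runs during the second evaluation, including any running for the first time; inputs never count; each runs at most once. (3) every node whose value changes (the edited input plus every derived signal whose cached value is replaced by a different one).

New value of sig15: 0.
Derived signals that run: sig1, sig2, sig4, sig6, sig11, sig12, sig13, sig15 — 8 in total.
Values that change: src1, sig1, sig2, sig4, sig6, sig11, sig12, sig13, sig15.

First evaluation (everything demanded from the output):
  sig1 = if0(src1=-6 -> else branch src6) = 5
  sig2 = min2(5, 5) = 5
  sig4 = neg(5) = -5
  sig6 = min2(-5, 5) = -5
  sig11 = max2(5, -6) = 5
  sig12 = max2(5, 5) = 5
  sig13 = if0(sig6=-5 -> else branch sig11) = 5
  sig15 = min2(5, 5) = 5

Propagation after the edit:
  sig1: runs — src1 -6->0; result -9.
  sig2: runs — sig1 5->-9; result -9.
  sig4: runs — sig2 5->-9; result 9.
  sig6: runs — sig4 -5->9; sig1 5->-9; result -9.
  sig11: runs — sig1 5->-9; src1 -6->0; result 0.
  sig12: runs — sig1 5->-9; sig11 5->0; result 0.
  sig13: runs — sig6 -5->-9; sig11 5->0; result 0.
  sig15: runs — sig13 5->0; sig12 5->0; result 0.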